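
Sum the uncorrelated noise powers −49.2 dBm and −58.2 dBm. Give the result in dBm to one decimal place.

Convert to linear, add, convert back:
P₁ = 1.20×10⁻⁸ W, P₂ = 1.51×10⁻⁹ W
P_tot = 1.35×10⁻⁸ W → 10 log₁₀(P_tot / 10⁻³) = −48.7 dBm

−48.7 dBm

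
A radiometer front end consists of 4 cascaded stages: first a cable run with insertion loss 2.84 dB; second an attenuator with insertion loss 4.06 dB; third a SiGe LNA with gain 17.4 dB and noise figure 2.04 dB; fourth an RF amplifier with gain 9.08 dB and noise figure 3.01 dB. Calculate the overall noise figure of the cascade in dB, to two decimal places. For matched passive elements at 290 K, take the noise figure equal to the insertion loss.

8.99 dB

Convert to linear (a loss of L dB is a gain of −L dB): F_i = 10^(NF_i/10), G_i = 10^(G_i,dB/10)
  Stage 1: F_1 = 10^(2.84/10) = 1.923, G_1 = 10^(−2.84/10) = 0.5200
  Stage 2: F_2 = 10^(4.06/10) = 2.547, G_2 = 10^(−4.06/10) = 0.3926
  Stage 3: F_3 = 10^(2.04/10) = 1.600, G_3 = 10^(17.4/10) = 54.95
  Stage 4: F_4 = 10^(3.01/10) = 2.000, G_4 = 10^(9.08/10) = 8.091
Friis cascade:
  F = 1.923 + (2.547 − 1)/0.5200 + (1.600 − 1)/0.2042 + (2.000 − 1)/11.22 = 7.923
NF = 10 log₁₀(7.923) = 8.99 dB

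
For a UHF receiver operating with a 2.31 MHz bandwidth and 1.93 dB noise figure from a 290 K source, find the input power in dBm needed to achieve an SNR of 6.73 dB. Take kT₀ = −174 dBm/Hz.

Sensitivity = −174 + 10 log₁₀(B) + NF + SNR_min
= −174 + 63.64 + 1.93 + 6.73
= −101.70 dBm → −101.7 dBm

−101.7 dBm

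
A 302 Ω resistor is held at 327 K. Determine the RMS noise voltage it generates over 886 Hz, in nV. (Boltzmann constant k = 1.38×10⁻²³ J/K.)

69.5 nV

V_n = √(4kTRB)
4kTRB = 4 × 1.38×10⁻²³ × 327 × 3.02×10² × 8.86×10² = 4.83×10⁻¹⁵ V²
V_n = √(4.83×10⁻¹⁵) = 6.95×10⁻⁸ V = 69.5 nV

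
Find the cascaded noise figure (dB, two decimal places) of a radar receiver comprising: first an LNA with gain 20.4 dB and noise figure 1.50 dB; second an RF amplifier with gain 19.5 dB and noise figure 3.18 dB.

1.53 dB

Convert to linear (a loss of L dB is a gain of −L dB): F_i = 10^(NF_i/10), G_i = 10^(G_i,dB/10)
  Stage 1: F_1 = 10^(1.50/10) = 1.413, G_1 = 10^(20.4/10) = 109.6
  Stage 2: F_2 = 10^(3.18/10) = 2.080, G_2 = 10^(19.5/10) = 89.13
Friis cascade:
  F = 1.413 + (2.080 − 1)/109.6 = 1.422
NF = 10 log₁₀(1.422) = 1.53 dB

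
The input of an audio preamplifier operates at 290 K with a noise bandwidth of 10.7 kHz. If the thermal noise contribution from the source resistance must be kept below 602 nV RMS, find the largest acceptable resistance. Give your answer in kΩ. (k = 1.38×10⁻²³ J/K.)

2.12 kΩ

Johnson–Nyquist: V_n = √(4kTRB) ⇒ R = V_n² / (4kTB)
4kTB = 4 × 1.38×10⁻²³ × 290 × 1.07×10⁴ = 1.71×10⁻¹⁶
R = (6.02×10⁻⁷)² / 1.71×10⁻¹⁶ = 2.12×10³ Ω = 2.12 kΩ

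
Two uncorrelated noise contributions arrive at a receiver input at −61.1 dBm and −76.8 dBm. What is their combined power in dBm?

Convert to linear, add, convert back:
P₁ = 7.76×10⁻¹⁰ W, P₂ = 2.09×10⁻¹¹ W
P_tot = 7.97×10⁻¹⁰ W → 10 log₁₀(P_tot / 10⁻³) = −61.0 dBm

−61.0 dBm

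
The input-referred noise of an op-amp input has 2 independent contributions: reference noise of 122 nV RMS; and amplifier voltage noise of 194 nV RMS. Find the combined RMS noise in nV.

229 nV

Uncorrelated sources add in power (mean-square): V_tot = √(ΣV_i²)
V_tot = √[(1.22×10⁻⁷)² + (1.94×10⁻⁷)²] = 2.29×10⁻⁷ V = 229 nV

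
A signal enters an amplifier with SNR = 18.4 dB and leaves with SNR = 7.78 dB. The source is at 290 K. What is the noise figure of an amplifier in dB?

NF (dB) = SNR_in(dB) − SNR_out(dB) when the source is at T₀
NF = 18.4 − 7.78 = 10.62 dB

10.62 dB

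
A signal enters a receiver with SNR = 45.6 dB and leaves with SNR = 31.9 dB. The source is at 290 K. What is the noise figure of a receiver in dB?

NF (dB) = SNR_in(dB) − SNR_out(dB) when the source is at T₀
NF = 45.6 − 31.9 = 13.7 dB

13.7 dB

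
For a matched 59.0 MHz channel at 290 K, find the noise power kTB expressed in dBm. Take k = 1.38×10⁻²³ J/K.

−96.3 dBm

P_n = kTB = 1.38×10⁻²³ × 290 × 5.90×10⁷ = 2.36×10⁻¹³ W
In dBm: 10 log₁₀(2.36×10⁻¹³ / 10⁻³) = −96.3 dBm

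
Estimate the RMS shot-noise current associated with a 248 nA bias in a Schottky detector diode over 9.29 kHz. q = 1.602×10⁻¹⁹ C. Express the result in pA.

I_n = √(2qI·B)
2qI·B = 2 × 1.602×10⁻¹⁹ × 2.48×10⁻⁷ × 9.29×10³ = 7.38×10⁻²² A²
I_n = √(7.38×10⁻²²) = 2.72×10⁻¹¹ A = 27.2 pA

27.2 pA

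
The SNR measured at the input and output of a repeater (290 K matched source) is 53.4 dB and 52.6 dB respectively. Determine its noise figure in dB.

0.8 dB

NF (dB) = SNR_in(dB) − SNR_out(dB) when the source is at T₀
NF = 53.4 − 52.6 = 0.8 dB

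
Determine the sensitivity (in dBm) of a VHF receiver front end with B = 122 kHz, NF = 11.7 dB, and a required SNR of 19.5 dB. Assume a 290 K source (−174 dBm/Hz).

Sensitivity = −174 + 10 log₁₀(B) + NF + SNR_min
= −174 + 50.86 + 11.7 + 19.5
= −91.94 dBm → −91.9 dBm

−91.9 dBm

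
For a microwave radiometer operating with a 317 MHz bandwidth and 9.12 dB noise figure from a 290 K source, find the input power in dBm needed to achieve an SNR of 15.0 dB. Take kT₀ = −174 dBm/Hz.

−64.9 dBm

Sensitivity = −174 + 10 log₁₀(B) + NF + SNR_min
= −174 + 85.01 + 9.12 + 15.0
= −64.87 dBm → −64.9 dBm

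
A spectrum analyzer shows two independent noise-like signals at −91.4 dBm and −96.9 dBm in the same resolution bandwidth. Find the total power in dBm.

Convert to linear, add, convert back:
P₁ = 7.24×10⁻¹³ W, P₂ = 2.04×10⁻¹³ W
P_tot = 9.29×10⁻¹³ W → 10 log₁₀(P_tot / 10⁻³) = −90.3 dBm

−90.3 dBm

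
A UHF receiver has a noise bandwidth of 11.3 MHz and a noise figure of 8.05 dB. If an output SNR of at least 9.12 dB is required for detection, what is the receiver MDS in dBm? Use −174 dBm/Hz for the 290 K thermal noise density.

Sensitivity = −174 + 10 log₁₀(B) + NF + SNR_min
= −174 + 70.53 + 8.05 + 9.12
= −86.30 dBm → −86.3 dBm

−86.3 dBm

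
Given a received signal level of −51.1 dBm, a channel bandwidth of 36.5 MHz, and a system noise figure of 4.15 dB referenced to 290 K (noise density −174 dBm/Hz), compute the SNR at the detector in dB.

Noise floor: N = −174 + 10 log₁₀(B) + NF
10 log₁₀(3.65×10⁷) = 75.62 dB
N = −174 + 75.62 + 4.15 = −94.23 dBm
SNR = P_sig − N = −51.1 − (−94.23) = 43.13 dB → 43.1 dB

43.1 dB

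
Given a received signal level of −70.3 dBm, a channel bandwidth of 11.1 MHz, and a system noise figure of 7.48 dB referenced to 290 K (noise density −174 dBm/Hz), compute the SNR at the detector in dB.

Noise floor: N = −174 + 10 log₁₀(B) + NF
10 log₁₀(1.11×10⁷) = 70.45 dB
N = −174 + 70.45 + 7.48 = −96.07 dBm
SNR = P_sig − N = −70.3 − (−96.07) = 25.77 dB → 25.8 dB

25.8 dB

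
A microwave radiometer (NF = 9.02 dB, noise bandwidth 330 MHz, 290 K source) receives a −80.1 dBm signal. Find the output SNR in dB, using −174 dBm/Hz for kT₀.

−0.3 dB

Noise floor: N = −174 + 10 log₁₀(B) + NF
10 log₁₀(3.30×10⁸) = 85.19 dB
N = −174 + 85.19 + 9.02 = −79.79 dBm
SNR = P_sig − N = −80.1 − (−79.79) = −0.31 dB → −0.3 dB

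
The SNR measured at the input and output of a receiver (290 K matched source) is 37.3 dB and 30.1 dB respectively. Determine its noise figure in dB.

NF (dB) = SNR_in(dB) − SNR_out(dB) when the source is at T₀
NF = 37.3 − 30.1 = 7.2 dB

7.2 dB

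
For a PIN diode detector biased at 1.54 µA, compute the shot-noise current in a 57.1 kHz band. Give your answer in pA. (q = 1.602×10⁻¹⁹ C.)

168 pA

I_n = √(2qI·B)
2qI·B = 2 × 1.602×10⁻¹⁹ × 1.54×10⁻⁶ × 5.71×10⁴ = 2.82×10⁻²⁰ A²
I_n = √(2.82×10⁻²⁰) = 1.68×10⁻¹⁰ A = 168 pA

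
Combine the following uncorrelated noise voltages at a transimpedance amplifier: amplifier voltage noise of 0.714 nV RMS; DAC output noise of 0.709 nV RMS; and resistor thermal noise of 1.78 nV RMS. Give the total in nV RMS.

2.04 nV

Uncorrelated sources add in power (mean-square): V_tot = √(ΣV_i²)
V_tot = √[(7.14×10⁻¹⁰)² + (7.09×10⁻¹⁰)² + (1.78×10⁻⁹)²] = 2.04×10⁻⁹ V = 2.04 nV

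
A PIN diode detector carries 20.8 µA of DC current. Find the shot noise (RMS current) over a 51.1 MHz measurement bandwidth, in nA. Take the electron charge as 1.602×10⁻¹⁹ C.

I_n = √(2qI·B)
2qI·B = 2 × 1.602×10⁻¹⁹ × 2.08×10⁻⁵ × 5.11×10⁷ = 3.41×10⁻¹⁶ A²
I_n = √(3.41×10⁻¹⁶) = 1.85×10⁻⁸ A = 18.5 nA

18.5 nA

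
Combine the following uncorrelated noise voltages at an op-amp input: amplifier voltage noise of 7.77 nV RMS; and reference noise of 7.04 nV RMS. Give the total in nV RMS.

Uncorrelated sources add in power (mean-square): V_tot = √(ΣV_i²)
V_tot = √[(7.77×10⁻⁹)² + (7.04×10⁻⁹)²] = 1.05×10⁻⁸ V = 10.5 nV

10.5 nV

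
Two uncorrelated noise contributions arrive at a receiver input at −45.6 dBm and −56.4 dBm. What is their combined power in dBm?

Convert to linear, add, convert back:
P₁ = 2.75×10⁻⁸ W, P₂ = 2.29×10⁻⁹ W
P_tot = 2.98×10⁻⁸ W → 10 log₁₀(P_tot / 10⁻³) = −45.3 dBm

−45.3 dBm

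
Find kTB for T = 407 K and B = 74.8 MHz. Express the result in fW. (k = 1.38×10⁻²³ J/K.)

420 fW

P_n = kTB = 1.38×10⁻²³ × 407 × 7.48×10⁷ = 4.20×10⁻¹³ W = 420 fW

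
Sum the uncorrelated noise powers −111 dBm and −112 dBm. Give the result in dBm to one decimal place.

−108.5 dBm

Convert to linear, add, convert back:
P₁ = 7.94×10⁻¹⁵ W, P₂ = 6.31×10⁻¹⁵ W
P_tot = 1.43×10⁻¹⁴ W → 10 log₁₀(P_tot / 10⁻³) = −108.5 dBm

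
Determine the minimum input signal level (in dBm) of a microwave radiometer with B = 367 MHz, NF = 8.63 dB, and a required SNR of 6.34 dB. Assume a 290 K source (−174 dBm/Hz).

−73.4 dBm

Sensitivity = −174 + 10 log₁₀(B) + NF + SNR_min
= −174 + 85.65 + 8.63 + 6.34
= −73.38 dBm → −73.4 dBm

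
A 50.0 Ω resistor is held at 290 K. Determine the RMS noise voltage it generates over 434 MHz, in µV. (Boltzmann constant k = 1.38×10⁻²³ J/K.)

18.6 µV

V_n = √(4kTRB)
4kTRB = 4 × 1.38×10⁻²³ × 290 × 5.00×10¹ × 4.34×10⁸ = 3.47×10⁻¹⁰ V²
V_n = √(3.47×10⁻¹⁰) = 1.86×10⁻⁵ V = 18.6 µV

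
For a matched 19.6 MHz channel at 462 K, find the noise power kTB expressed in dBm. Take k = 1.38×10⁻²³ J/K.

−99.0 dBm

P_n = kTB = 1.38×10⁻²³ × 462 × 1.96×10⁷ = 1.25×10⁻¹³ W
In dBm: 10 log₁₀(1.25×10⁻¹³ / 10⁻³) = −99.0 dBm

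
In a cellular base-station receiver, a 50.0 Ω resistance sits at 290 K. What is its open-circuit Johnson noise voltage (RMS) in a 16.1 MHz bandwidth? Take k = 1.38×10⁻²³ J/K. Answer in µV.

V_n = √(4kTRB)
4kTRB = 4 × 1.38×10⁻²³ × 290 × 5.00×10¹ × 1.61×10⁷ = 1.29×10⁻¹¹ V²
V_n = √(1.29×10⁻¹¹) = 3.59×10⁻⁶ V = 3.59 µV

3.59 µV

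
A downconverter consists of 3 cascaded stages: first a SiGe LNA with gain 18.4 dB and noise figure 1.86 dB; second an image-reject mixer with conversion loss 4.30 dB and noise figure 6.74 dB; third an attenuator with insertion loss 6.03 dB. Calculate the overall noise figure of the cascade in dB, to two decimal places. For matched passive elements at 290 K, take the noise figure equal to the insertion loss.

2.32 dB

Convert to linear (a loss of L dB is a gain of −L dB): F_i = 10^(NF_i/10), G_i = 10^(G_i,dB/10)
  Stage 1: F_1 = 10^(1.86/10) = 1.535, G_1 = 10^(18.4/10) = 69.18
  Stage 2: F_2 = 10^(6.74/10) = 4.721, G_2 = 10^(−4.30/10) = 0.3715
  Stage 3: F_3 = 10^(6.03/10) = 4.009, G_3 = 10^(−6.03/10) = 0.2495
Friis cascade:
  F = 1.535 + (4.721 − 1)/69.18 + (4.009 − 1)/25.70 = 1.705
NF = 10 log₁₀(1.705) = 2.32 dB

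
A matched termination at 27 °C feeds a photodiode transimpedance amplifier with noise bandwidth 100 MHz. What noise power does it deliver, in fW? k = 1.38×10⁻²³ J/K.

T = 27 °C + 273.15 = 300.15 K
P_n = kTB = 1.38×10⁻²³ × 300.15 × 1.00×10⁸ = 4.14×10⁻¹³ W = 414 fW

414 fW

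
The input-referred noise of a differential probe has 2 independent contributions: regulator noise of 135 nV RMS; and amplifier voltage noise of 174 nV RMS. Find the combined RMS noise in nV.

220 nV

Uncorrelated sources add in power (mean-square): V_tot = √(ΣV_i²)
V_tot = √[(1.35×10⁻⁷)² + (1.74×10⁻⁷)²] = 2.20×10⁻⁷ V = 220 nV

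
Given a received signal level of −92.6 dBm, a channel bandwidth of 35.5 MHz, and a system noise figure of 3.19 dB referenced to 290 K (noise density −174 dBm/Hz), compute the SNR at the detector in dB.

2.7 dB

Noise floor: N = −174 + 10 log₁₀(B) + NF
10 log₁₀(3.55×10⁷) = 75.5 dB
N = −174 + 75.5 + 3.19 = −95.31 dBm
SNR = P_sig − N = −92.6 − (−95.31) = 2.71 dB → 2.7 dB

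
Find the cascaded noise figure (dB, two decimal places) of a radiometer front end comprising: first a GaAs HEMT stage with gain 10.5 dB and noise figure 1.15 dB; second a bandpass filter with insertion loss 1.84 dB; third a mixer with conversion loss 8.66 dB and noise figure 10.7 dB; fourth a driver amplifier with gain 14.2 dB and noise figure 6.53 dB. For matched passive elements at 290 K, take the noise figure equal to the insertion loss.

Convert to linear (a loss of L dB is a gain of −L dB): F_i = 10^(NF_i/10), G_i = 10^(G_i,dB/10)
  Stage 1: F_1 = 10^(1.15/10) = 1.303, G_1 = 10^(10.5/10) = 11.22
  Stage 2: F_2 = 10^(1.84/10) = 1.528, G_2 = 10^(−1.84/10) = 0.6546
  Stage 3: F_3 = 10^(10.7/10) = 11.75, G_3 = 10^(−8.66/10) = 0.1361
  Stage 4: F_4 = 10^(6.53/10) = 4.498, G_4 = 10^(14.2/10) = 26.30
Friis cascade:
  F = 1.303 + (1.528 − 1)/11.22 + (11.75 − 1)/7.345 + (4.498 − 1)/1.000 = 6.311
NF = 10 log₁₀(6.311) = 8.00 dB

8.00 dB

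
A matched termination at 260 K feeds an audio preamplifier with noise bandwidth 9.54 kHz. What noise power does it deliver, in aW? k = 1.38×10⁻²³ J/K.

P_n = kTB = 1.38×10⁻²³ × 260 × 9.54×10³ = 3.42×10⁻¹⁷ W = 34.2 aW

34.2 aW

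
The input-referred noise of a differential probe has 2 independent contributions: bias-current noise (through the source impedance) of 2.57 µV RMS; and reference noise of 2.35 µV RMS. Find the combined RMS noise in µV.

3.48 µV

Uncorrelated sources add in power (mean-square): V_tot = √(ΣV_i²)
V_tot = √[(2.57×10⁻⁶)² + (2.35×10⁻⁶)²] = 3.48×10⁻⁶ V = 3.48 µV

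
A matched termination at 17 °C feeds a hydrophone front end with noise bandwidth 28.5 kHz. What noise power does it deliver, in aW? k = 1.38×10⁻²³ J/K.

T = 17 °C + 273.15 = 290.15 K
P_n = kTB = 1.38×10⁻²³ × 290.15 × 2.85×10⁴ = 1.14×10⁻¹⁶ W = 114 aW

114 aW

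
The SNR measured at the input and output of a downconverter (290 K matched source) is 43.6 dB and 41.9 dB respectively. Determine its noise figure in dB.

1.7 dB

NF (dB) = SNR_in(dB) − SNR_out(dB) when the source is at T₀
NF = 43.6 − 41.9 = 1.7 dB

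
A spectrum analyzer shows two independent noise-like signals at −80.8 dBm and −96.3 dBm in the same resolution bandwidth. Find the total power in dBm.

−80.7 dBm

Convert to linear, add, convert back:
P₁ = 8.32×10⁻¹² W, P₂ = 2.34×10⁻¹³ W
P_tot = 8.55×10⁻¹² W → 10 log₁₀(P_tot / 10⁻³) = −80.7 dBm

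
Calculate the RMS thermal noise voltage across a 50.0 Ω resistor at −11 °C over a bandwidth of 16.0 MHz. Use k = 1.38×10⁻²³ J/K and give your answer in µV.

T = −11 °C + 273.15 = 262.15 K
V_n = √(4kTRB)
4kTRB = 4 × 1.38×10⁻²³ × 262.15 × 5.00×10¹ × 1.60×10⁷ = 1.16×10⁻¹¹ V²
V_n = √(1.16×10⁻¹¹) = 3.40×10⁻⁶ V = 3.40 µV

3.40 µV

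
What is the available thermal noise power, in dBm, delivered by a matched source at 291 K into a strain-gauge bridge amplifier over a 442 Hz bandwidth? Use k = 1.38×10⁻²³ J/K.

P_n = kTB = 1.38×10⁻²³ × 291 × 4.42×10² = 1.77×10⁻¹⁸ W
In dBm: 10 log₁₀(1.77×10⁻¹⁸ / 10⁻³) = −147.5 dBm

−147.5 dBm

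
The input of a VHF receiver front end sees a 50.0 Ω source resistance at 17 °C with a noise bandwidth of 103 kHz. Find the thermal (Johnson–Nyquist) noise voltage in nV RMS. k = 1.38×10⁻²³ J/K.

T = 17 °C + 273.15 = 290.15 K
V_n = √(4kTRB)
4kTRB = 4 × 1.38×10⁻²³ × 290.15 × 5.00×10¹ × 1.03×10⁵ = 8.25×10⁻¹⁴ V²
V_n = √(8.25×10⁻¹⁴) = 2.87×10⁻⁷ V = 287 nV

287 nV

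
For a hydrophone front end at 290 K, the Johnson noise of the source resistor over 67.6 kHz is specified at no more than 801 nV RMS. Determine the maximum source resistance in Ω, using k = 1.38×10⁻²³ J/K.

593 Ω

Johnson–Nyquist: V_n = √(4kTRB) ⇒ R = V_n² / (4kTB)
4kTB = 4 × 1.38×10⁻²³ × 290 × 6.76×10⁴ = 1.08×10⁻¹⁵
R = (8.01×10⁻⁷)² / 1.08×10⁻¹⁵ = 5.93×10² Ω = 593 Ω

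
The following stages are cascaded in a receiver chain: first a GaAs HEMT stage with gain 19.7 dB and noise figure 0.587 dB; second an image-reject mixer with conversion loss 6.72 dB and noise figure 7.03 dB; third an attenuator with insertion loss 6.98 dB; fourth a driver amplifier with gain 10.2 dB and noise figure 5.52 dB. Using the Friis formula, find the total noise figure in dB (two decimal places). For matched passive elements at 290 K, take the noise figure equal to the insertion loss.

Convert to linear (a loss of L dB is a gain of −L dB): F_i = 10^(NF_i/10), G_i = 10^(G_i,dB/10)
  Stage 1: F_1 = 10^(0.587/10) = 1.145, G_1 = 10^(19.7/10) = 93.33
  Stage 2: F_2 = 10^(7.03/10) = 5.047, G_2 = 10^(−6.72/10) = 0.2128
  Stage 3: F_3 = 10^(6.98/10) = 4.989, G_3 = 10^(−6.98/10) = 0.2004
  Stage 4: F_4 = 10^(5.52/10) = 3.565, G_4 = 10^(10.2/10) = 10.47
Friis cascade:
  F = 1.145 + (5.047 − 1)/93.33 + (4.989 − 1)/19.86 + (3.565 − 1)/3.981 = 2.033
NF = 10 log₁₀(2.033) = 3.08 dB

3.08 dB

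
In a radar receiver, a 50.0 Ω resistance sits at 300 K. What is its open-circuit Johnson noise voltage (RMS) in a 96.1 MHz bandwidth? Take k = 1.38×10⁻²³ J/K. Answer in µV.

V_n = √(4kTRB)
4kTRB = 4 × 1.38×10⁻²³ × 300 × 5.00×10¹ × 9.61×10⁷ = 7.96×10⁻¹¹ V²
V_n = √(7.96×10⁻¹¹) = 8.92×10⁻⁶ V = 8.92 µV

8.92 µV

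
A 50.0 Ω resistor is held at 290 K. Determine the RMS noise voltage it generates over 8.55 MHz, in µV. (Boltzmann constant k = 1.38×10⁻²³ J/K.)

V_n = √(4kTRB)
4kTRB = 4 × 1.38×10⁻²³ × 290 × 5.00×10¹ × 8.55×10⁶ = 6.84×10⁻¹² V²
V_n = √(6.84×10⁻¹²) = 2.62×10⁻⁶ V = 2.62 µV

2.62 µV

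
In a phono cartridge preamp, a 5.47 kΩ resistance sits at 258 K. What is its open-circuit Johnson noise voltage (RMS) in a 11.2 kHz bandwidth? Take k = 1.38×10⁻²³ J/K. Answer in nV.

V_n = √(4kTRB)
4kTRB = 4 × 1.38×10⁻²³ × 258 × 5.47×10³ × 1.12×10⁴ = 8.72×10⁻¹³ V²
V_n = √(8.72×10⁻¹³) = 9.34×10⁻⁷ V = 934 nV

934 nV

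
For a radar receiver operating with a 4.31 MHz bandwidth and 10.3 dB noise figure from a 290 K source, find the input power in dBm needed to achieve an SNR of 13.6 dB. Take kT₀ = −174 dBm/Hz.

−83.8 dBm

Sensitivity = −174 + 10 log₁₀(B) + NF + SNR_min
= −174 + 66.34 + 10.3 + 13.6
= −83.76 dBm → −83.8 dBm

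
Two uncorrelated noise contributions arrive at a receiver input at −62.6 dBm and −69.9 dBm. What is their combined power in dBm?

Convert to linear, add, convert back:
P₁ = 5.50×10⁻¹⁰ W, P₂ = 1.02×10⁻¹⁰ W
P_tot = 6.52×10⁻¹⁰ W → 10 log₁₀(P_tot / 10⁻³) = −61.9 dBm

−61.9 dBm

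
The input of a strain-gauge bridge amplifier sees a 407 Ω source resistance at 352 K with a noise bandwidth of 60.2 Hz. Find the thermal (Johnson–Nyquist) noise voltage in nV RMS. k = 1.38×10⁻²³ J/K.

V_n = √(4kTRB)
4kTRB = 4 × 1.38×10⁻²³ × 352 × 4.07×10² × 6.02×10¹ = 4.76×10⁻¹⁶ V²
V_n = √(4.76×10⁻¹⁶) = 2.18×10⁻⁸ V = 21.8 nV

21.8 nV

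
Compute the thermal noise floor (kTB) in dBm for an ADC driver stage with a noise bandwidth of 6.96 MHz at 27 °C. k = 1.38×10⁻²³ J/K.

T = 27 °C + 273.15 = 300.15 K
P_n = kTB = 1.38×10⁻²³ × 300.15 × 6.96×10⁶ = 2.88×10⁻¹⁴ W
In dBm: 10 log₁₀(2.88×10⁻¹⁴ / 10⁻³) = −105.4 dBm

−105.4 dBm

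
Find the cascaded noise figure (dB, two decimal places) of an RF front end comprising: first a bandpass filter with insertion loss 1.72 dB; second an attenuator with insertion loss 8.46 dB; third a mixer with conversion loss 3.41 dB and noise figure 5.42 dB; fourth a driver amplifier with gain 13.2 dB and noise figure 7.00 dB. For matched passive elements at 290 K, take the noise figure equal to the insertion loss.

Convert to linear (a loss of L dB is a gain of −L dB): F_i = 10^(NF_i/10), G_i = 10^(G_i,dB/10)
  Stage 1: F_1 = 10^(1.72/10) = 1.486, G_1 = 10^(−1.72/10) = 0.6730
  Stage 2: F_2 = 10^(8.46/10) = 7.015, G_2 = 10^(−8.46/10) = 0.1426
  Stage 3: F_3 = 10^(5.42/10) = 3.483, G_3 = 10^(−3.41/10) = 0.4560
  Stage 4: F_4 = 10^(7.00/10) = 5.012, G_4 = 10^(13.2/10) = 20.89
Friis cascade:
  F = 1.486 + (7.015 − 1)/0.6730 + (3.483 − 1)/0.09594 + (5.012 − 1)/0.04375 = 128.0
NF = 10 log₁₀(128.0) = 21.07 dB

21.07 dB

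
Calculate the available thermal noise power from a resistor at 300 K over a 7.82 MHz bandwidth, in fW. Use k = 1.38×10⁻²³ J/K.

P_n = kTB = 1.38×10⁻²³ × 300 × 7.82×10⁶ = 3.24×10⁻¹⁴ W = 32.4 fW

32.4 fW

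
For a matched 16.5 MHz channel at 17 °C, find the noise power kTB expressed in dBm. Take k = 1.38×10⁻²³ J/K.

T = 17 °C + 273.15 = 290.15 K
P_n = kTB = 1.38×10⁻²³ × 290.15 × 1.65×10⁷ = 6.61×10⁻¹⁴ W
In dBm: 10 log₁₀(6.61×10⁻¹⁴ / 10⁻³) = −101.8 dBm

−101.8 dBm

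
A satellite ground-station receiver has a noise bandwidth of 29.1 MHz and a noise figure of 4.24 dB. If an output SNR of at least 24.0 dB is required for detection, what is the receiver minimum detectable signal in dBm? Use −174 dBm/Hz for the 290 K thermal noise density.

−71.1 dBm

Sensitivity = −174 + 10 log₁₀(B) + NF + SNR_min
= −174 + 74.64 + 4.24 + 24.0
= −71.12 dBm → −71.1 dBm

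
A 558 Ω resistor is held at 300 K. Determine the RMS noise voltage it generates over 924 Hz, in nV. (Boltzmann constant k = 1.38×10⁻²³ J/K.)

92.4 nV

V_n = √(4kTRB)
4kTRB = 4 × 1.38×10⁻²³ × 300 × 5.58×10² × 9.24×10² = 8.54×10⁻¹⁵ V²
V_n = √(8.54×10⁻¹⁵) = 9.24×10⁻⁸ V = 92.4 nV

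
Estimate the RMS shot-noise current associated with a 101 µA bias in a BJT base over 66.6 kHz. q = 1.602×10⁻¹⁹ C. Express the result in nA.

1.47 nA

I_n = √(2qI·B)
2qI·B = 2 × 1.602×10⁻¹⁹ × 1.01×10⁻⁴ × 6.66×10⁴ = 2.16×10⁻¹⁸ A²
I_n = √(2.16×10⁻¹⁸) = 1.47×10⁻⁹ A = 1.47 nA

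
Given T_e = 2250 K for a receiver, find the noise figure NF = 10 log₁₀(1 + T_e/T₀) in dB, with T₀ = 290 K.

9.42 dB

F = 1 + T_e/T₀ = 1 + 2250/290 = 8.75862
NF = 10 log₁₀(8.75862) = 9.42 dB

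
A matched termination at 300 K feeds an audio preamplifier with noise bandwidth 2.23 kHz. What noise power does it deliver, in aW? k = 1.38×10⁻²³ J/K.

9.23 aW

P_n = kTB = 1.38×10⁻²³ × 300 × 2.23×10³ = 9.23×10⁻¹⁸ W = 9.23 aW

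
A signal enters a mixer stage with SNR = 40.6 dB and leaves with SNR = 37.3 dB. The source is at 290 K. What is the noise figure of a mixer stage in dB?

NF (dB) = SNR_in(dB) − SNR_out(dB) when the source is at T₀
NF = 40.6 − 37.3 = 3.3 dB

3.3 dB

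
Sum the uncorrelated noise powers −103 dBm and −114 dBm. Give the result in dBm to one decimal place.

Convert to linear, add, convert back:
P₁ = 5.01×10⁻¹⁴ W, P₂ = 3.98×10⁻¹⁵ W
P_tot = 5.41×10⁻¹⁴ W → 10 log₁₀(P_tot / 10⁻³) = −102.7 dBm

−102.7 dBm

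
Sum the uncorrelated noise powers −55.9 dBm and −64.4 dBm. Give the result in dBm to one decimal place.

Convert to linear, add, convert back:
P₁ = 2.57×10⁻⁹ W, P₂ = 3.63×10⁻¹⁰ W
P_tot = 2.93×10⁻⁹ W → 10 log₁₀(P_tot / 10⁻³) = −55.3 dBm

−55.3 dBm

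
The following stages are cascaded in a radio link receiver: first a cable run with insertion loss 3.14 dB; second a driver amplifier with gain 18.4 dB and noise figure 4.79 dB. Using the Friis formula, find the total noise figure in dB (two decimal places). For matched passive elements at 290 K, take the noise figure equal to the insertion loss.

7.93 dB

Convert to linear (a loss of L dB is a gain of −L dB): F_i = 10^(NF_i/10), G_i = 10^(G_i,dB/10)
  Stage 1: F_1 = 10^(3.14/10) = 2.061, G_1 = 10^(−3.14/10) = 0.4853
  Stage 2: F_2 = 10^(4.79/10) = 3.013, G_2 = 10^(18.4/10) = 69.18
Friis cascade:
  F = 2.061 + (3.013 − 1)/0.4853 = 6.209
NF = 10 log₁₀(6.209) = 7.93 dB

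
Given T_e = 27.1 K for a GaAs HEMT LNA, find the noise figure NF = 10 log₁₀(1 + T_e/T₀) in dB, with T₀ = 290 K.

F = 1 + T_e/T₀ = 1 + 27.1/290 = 1.09345
NF = 10 log₁₀(1.09345) = 0.388 dB

0.388 dB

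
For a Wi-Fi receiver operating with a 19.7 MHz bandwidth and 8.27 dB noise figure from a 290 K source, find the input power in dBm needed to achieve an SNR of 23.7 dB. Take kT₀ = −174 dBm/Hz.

−69.1 dBm

Sensitivity = −174 + 10 log₁₀(B) + NF + SNR_min
= −174 + 72.94 + 8.27 + 23.7
= −69.09 dBm → −69.1 dBm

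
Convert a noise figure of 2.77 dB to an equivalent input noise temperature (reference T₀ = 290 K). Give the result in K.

259 K

F = 10^(2.77/10) = 1.89234
T_e = (F − 1)·T₀ = (1.89234 − 1) × 290 = 259 K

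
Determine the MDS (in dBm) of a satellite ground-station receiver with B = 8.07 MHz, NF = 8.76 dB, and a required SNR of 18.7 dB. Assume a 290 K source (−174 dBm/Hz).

−77.5 dBm

Sensitivity = −174 + 10 log₁₀(B) + NF + SNR_min
= −174 + 69.07 + 8.76 + 18.7
= −77.47 dBm → −77.5 dBm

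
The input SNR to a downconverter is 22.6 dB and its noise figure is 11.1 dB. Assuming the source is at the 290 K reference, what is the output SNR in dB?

11.5 dB

By definition F = SNR_in/SNR_out, so in dB: SNR_out = SNR_in − NF
SNR_out = 22.6 − 11.1 = 11.5 dB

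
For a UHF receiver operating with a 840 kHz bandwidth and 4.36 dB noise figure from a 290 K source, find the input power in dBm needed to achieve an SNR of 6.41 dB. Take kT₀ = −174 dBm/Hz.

Sensitivity = −174 + 10 log₁₀(B) + NF + SNR_min
= −174 + 59.24 + 4.36 + 6.41
= −103.99 dBm → −104.0 dBm

−104.0 dBm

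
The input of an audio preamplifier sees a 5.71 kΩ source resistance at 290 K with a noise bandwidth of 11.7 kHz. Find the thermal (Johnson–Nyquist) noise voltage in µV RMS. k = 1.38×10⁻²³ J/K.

V_n = √(4kTRB)
4kTRB = 4 × 1.38×10⁻²³ × 290 × 5.71×10³ × 1.17×10⁴ = 1.07×10⁻¹² V²
V_n = √(1.07×10⁻¹²) = 1.03×10⁻⁶ V = 1.03 µV

1.03 µV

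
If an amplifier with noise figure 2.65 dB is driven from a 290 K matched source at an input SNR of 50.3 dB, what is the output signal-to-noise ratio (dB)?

By definition F = SNR_in/SNR_out, so in dB: SNR_out = SNR_in − NF
SNR_out = 50.3 − 2.65 = 47.65 dB

47.65 dB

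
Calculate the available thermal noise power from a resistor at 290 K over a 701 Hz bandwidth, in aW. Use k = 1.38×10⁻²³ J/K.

2.81 aW

P_n = kTB = 1.38×10⁻²³ × 290 × 7.01×10² = 2.81×10⁻¹⁸ W = 2.81 aW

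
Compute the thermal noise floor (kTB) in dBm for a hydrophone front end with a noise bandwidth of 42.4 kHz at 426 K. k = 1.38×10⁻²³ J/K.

P_n = kTB = 1.38×10⁻²³ × 426 × 4.24×10⁴ = 2.49×10⁻¹⁶ W
In dBm: 10 log₁₀(2.49×10⁻¹⁶ / 10⁻³) = −126.0 dBm

−126.0 dBm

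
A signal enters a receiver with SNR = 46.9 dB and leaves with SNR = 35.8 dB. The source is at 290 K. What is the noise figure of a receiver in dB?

NF (dB) = SNR_in(dB) − SNR_out(dB) when the source is at T₀
NF = 46.9 − 35.8 = 11.1 dB

11.1 dB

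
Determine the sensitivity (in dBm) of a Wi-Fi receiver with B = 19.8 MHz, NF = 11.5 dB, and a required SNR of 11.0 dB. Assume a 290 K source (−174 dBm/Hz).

−78.5 dBm

Sensitivity = −174 + 10 log₁₀(B) + NF + SNR_min
= −174 + 72.97 + 11.5 + 11.0
= −78.53 dBm → −78.5 dBm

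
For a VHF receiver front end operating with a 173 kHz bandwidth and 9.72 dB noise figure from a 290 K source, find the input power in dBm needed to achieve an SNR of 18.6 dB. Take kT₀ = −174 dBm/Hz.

−93.3 dBm

Sensitivity = −174 + 10 log₁₀(B) + NF + SNR_min
= −174 + 52.38 + 9.72 + 18.6
= −93.30 dBm → −93.3 dBm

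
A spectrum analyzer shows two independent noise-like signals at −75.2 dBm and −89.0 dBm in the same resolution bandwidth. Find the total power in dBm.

−75.0 dBm

Convert to linear, add, convert back:
P₁ = 3.02×10⁻¹¹ W, P₂ = 1.26×10⁻¹² W
P_tot = 3.15×10⁻¹¹ W → 10 log₁₀(P_tot / 10⁻³) = −75.0 dBm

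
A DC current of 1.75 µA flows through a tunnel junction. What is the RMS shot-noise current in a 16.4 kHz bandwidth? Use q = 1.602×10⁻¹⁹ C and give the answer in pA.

I_n = √(2qI·B)
2qI·B = 2 × 1.602×10⁻¹⁹ × 1.75×10⁻⁶ × 1.64×10⁴ = 9.20×10⁻²¹ A²
I_n = √(9.20×10⁻²¹) = 9.59×10⁻¹¹ A = 95.9 pA

95.9 pA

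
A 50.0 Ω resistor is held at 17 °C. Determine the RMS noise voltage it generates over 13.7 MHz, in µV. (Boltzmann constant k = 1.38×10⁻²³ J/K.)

T = 17 °C + 273.15 = 290.15 K
V_n = √(4kTRB)
4kTRB = 4 × 1.38×10⁻²³ × 290.15 × 5.00×10¹ × 1.37×10⁷ = 1.10×10⁻¹¹ V²
V_n = √(1.10×10⁻¹¹) = 3.31×10⁻⁶ V = 3.31 µV

3.31 µV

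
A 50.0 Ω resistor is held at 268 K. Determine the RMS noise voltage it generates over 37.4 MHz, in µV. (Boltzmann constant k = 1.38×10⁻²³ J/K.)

V_n = √(4kTRB)
4kTRB = 4 × 1.38×10⁻²³ × 268 × 5.00×10¹ × 3.74×10⁷ = 2.77×10⁻¹¹ V²
V_n = √(2.77×10⁻¹¹) = 5.26×10⁻⁶ V = 5.26 µV

5.26 µV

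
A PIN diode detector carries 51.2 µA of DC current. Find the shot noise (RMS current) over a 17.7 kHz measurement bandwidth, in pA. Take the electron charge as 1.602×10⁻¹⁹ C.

I_n = √(2qI·B)
2qI·B = 2 × 1.602×10⁻¹⁹ × 5.12×10⁻⁵ × 1.77×10⁴ = 2.90×10⁻¹⁹ A²
I_n = √(2.90×10⁻¹⁹) = 5.39×10⁻¹⁰ A = 539 pA

539 pA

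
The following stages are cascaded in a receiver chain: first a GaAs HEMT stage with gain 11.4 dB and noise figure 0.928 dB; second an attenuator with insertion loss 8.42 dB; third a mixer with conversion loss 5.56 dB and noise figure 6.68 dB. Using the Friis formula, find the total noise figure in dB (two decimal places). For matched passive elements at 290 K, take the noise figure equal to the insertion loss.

5.45 dB

Convert to linear (a loss of L dB is a gain of −L dB): F_i = 10^(NF_i/10), G_i = 10^(G_i,dB/10)
  Stage 1: F_1 = 10^(0.928/10) = 1.238, G_1 = 10^(11.4/10) = 13.80
  Stage 2: F_2 = 10^(8.42/10) = 6.950, G_2 = 10^(−8.42/10) = 0.1439
  Stage 3: F_3 = 10^(6.68/10) = 4.656, G_3 = 10^(−5.56/10) = 0.2780
Friis cascade:
  F = 1.238 + (6.950 − 1)/13.80 + (4.656 − 1)/1.986 = 3.510
NF = 10 log₁₀(3.510) = 5.45 dB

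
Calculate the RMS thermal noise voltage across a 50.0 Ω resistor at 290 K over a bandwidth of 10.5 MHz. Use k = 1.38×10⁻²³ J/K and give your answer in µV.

2.90 µV

V_n = √(4kTRB)
4kTRB = 4 × 1.38×10⁻²³ × 290 × 5.00×10¹ × 1.05×10⁷ = 8.40×10⁻¹² V²
V_n = √(8.40×10⁻¹²) = 2.90×10⁻⁶ V = 2.90 µV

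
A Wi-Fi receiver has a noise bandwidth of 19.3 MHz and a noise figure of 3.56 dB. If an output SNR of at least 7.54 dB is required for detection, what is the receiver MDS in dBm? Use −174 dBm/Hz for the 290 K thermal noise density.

−90.0 dBm

Sensitivity = −174 + 10 log₁₀(B) + NF + SNR_min
= −174 + 72.86 + 3.56 + 7.54
= −90.04 dBm → −90.0 dBm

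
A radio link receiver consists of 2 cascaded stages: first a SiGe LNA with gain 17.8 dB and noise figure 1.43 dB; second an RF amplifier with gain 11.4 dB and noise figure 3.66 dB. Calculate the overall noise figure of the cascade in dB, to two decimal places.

Convert to linear (a loss of L dB is a gain of −L dB): F_i = 10^(NF_i/10), G_i = 10^(G_i,dB/10)
  Stage 1: F_1 = 10^(1.43/10) = 1.390, G_1 = 10^(17.8/10) = 60.26
  Stage 2: F_2 = 10^(3.66/10) = 2.323, G_2 = 10^(11.4/10) = 13.80
Friis cascade:
  F = 1.390 + (2.323 − 1)/60.26 = 1.412
NF = 10 log₁₀(1.412) = 1.50 dB

1.50 dB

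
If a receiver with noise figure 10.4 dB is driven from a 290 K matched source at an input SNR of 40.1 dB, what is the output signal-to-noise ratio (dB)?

29.7 dB

By definition F = SNR_in/SNR_out, so in dB: SNR_out = SNR_in − NF
SNR_out = 40.1 − 10.4 = 29.7 dB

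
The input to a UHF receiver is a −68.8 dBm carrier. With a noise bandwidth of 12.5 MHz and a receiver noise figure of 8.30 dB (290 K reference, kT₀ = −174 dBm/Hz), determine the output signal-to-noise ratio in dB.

25.9 dB

Noise floor: N = −174 + 10 log₁₀(B) + NF
10 log₁₀(1.25×10⁷) = 70.97 dB
N = −174 + 70.97 + 8.30 = −94.73 dBm
SNR = P_sig − N = −68.8 − (−94.73) = 25.93 dB → 25.9 dB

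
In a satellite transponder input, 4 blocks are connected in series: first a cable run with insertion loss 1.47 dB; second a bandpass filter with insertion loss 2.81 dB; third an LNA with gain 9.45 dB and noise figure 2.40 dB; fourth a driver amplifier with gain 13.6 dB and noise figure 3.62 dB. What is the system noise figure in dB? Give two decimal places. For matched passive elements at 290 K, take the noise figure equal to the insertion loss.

7.03 dB

Convert to linear (a loss of L dB is a gain of −L dB): F_i = 10^(NF_i/10), G_i = 10^(G_i,dB/10)
  Stage 1: F_1 = 10^(1.47/10) = 1.403, G_1 = 10^(−1.47/10) = 0.7129
  Stage 2: F_2 = 10^(2.81/10) = 1.910, G_2 = 10^(−2.81/10) = 0.5236
  Stage 3: F_3 = 10^(2.40/10) = 1.738, G_3 = 10^(9.45/10) = 8.810
  Stage 4: F_4 = 10^(3.62/10) = 2.301, G_4 = 10^(13.6/10) = 22.91
Friis cascade:
  F = 1.403 + (1.910 − 1)/0.7129 + (1.738 − 1)/0.3733 + (2.301 − 1)/3.289 = 5.052
NF = 10 log₁₀(5.052) = 7.03 dB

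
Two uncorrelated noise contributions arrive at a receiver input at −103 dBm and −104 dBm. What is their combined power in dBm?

−100.5 dBm

Convert to linear, add, convert back:
P₁ = 5.01×10⁻¹⁴ W, P₂ = 3.98×10⁻¹⁴ W
P_tot = 8.99×10⁻¹⁴ W → 10 log₁₀(P_tot / 10⁻³) = −100.5 dBm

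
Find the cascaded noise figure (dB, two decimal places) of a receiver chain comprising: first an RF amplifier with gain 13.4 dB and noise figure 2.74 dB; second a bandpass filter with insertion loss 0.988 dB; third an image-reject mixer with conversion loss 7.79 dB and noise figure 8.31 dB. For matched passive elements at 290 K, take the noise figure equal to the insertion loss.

3.47 dB

Convert to linear (a loss of L dB is a gain of −L dB): F_i = 10^(NF_i/10), G_i = 10^(G_i,dB/10)
  Stage 1: F_1 = 10^(2.74/10) = 1.879, G_1 = 10^(13.4/10) = 21.88
  Stage 2: F_2 = 10^(0.988/10) = 1.255, G_2 = 10^(−0.988/10) = 0.7965
  Stage 3: F_3 = 10^(8.31/10) = 6.776, G_3 = 10^(−7.79/10) = 0.1663
Friis cascade:
  F = 1.879 + (1.255 − 1)/21.88 + (6.776 − 1)/17.43 = 2.222
NF = 10 log₁₀(2.222) = 3.47 dB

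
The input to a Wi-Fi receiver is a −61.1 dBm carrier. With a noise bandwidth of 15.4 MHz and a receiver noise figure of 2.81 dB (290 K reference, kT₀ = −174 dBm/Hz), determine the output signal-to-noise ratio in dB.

38.2 dB

Noise floor: N = −174 + 10 log₁₀(B) + NF
10 log₁₀(1.54×10⁷) = 71.88 dB
N = −174 + 71.88 + 2.81 = −99.31 dBm
SNR = P_sig − N = −61.1 − (−99.31) = 38.21 dB → 38.2 dB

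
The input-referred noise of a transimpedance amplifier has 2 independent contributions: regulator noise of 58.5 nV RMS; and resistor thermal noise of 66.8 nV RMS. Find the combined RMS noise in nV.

Uncorrelated sources add in power (mean-square): V_tot = √(ΣV_i²)
V_tot = √[(5.85×10⁻⁸)² + (6.68×10⁻⁸)²] = 8.88×10⁻⁸ V = 88.8 nV

88.8 nV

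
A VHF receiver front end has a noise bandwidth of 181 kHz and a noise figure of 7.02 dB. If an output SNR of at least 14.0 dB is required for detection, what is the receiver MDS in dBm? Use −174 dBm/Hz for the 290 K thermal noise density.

Sensitivity = −174 + 10 log₁₀(B) + NF + SNR_min
= −174 + 52.58 + 7.02 + 14.0
= −100.40 dBm → −100.4 dBm

−100.4 dBm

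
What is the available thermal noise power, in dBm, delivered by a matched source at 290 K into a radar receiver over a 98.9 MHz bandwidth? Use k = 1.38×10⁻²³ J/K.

P_n = kTB = 1.38×10⁻²³ × 290 × 9.89×10⁷ = 3.96×10⁻¹³ W
In dBm: 10 log₁₀(3.96×10⁻¹³ / 10⁻³) = −94.0 dBm

−94.0 dBm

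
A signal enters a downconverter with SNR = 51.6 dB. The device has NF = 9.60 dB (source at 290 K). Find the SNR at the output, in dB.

By definition F = SNR_in/SNR_out, so in dB: SNR_out = SNR_in − NF
SNR_out = 51.6 − 9.60 = 42.00 dB

42.00 dB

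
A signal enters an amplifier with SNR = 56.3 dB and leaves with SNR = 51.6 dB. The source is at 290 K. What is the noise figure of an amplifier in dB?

4.7 dB

NF (dB) = SNR_in(dB) − SNR_out(dB) when the source is at T₀
NF = 56.3 − 51.6 = 4.7 dB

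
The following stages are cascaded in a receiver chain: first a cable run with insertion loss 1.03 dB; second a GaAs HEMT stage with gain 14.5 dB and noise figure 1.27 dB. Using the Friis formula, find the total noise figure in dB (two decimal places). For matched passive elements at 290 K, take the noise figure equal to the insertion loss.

2.30 dB

Convert to linear (a loss of L dB is a gain of −L dB): F_i = 10^(NF_i/10), G_i = 10^(G_i,dB/10)
  Stage 1: F_1 = 10^(1.03/10) = 1.268, G_1 = 10^(−1.03/10) = 0.7889
  Stage 2: F_2 = 10^(1.27/10) = 1.340, G_2 = 10^(14.5/10) = 28.18
Friis cascade:
  F = 1.268 + (1.340 − 1)/0.7889 = 1.698
NF = 10 log₁₀(1.698) = 2.30 dB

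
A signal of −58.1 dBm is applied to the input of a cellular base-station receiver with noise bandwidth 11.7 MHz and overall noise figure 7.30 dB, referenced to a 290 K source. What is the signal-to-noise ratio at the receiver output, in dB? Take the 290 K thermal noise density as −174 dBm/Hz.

Noise floor: N = −174 + 10 log₁₀(B) + NF
10 log₁₀(1.17×10⁷) = 70.68 dB
N = −174 + 70.68 + 7.30 = −96.02 dBm
SNR = P_sig − N = −58.1 − (−96.02) = 37.92 dB → 37.9 dB

37.9 dB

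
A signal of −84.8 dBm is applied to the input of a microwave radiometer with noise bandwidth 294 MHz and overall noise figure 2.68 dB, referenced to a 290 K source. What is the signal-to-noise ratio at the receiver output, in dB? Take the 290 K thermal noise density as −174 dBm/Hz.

1.8 dB

Noise floor: N = −174 + 10 log₁₀(B) + NF
10 log₁₀(2.94×10⁸) = 84.68 dB
N = −174 + 84.68 + 2.68 = −86.64 dBm
SNR = P_sig − N = −84.8 − (−86.64) = 1.84 dB → 1.8 dB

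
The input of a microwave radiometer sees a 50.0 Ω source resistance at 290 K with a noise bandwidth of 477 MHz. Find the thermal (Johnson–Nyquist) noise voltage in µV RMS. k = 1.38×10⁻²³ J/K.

19.5 µV

V_n = √(4kTRB)
4kTRB = 4 × 1.38×10⁻²³ × 290 × 5.00×10¹ × 4.77×10⁸ = 3.82×10⁻¹⁰ V²
V_n = √(3.82×10⁻¹⁰) = 1.95×10⁻⁵ V = 19.5 µV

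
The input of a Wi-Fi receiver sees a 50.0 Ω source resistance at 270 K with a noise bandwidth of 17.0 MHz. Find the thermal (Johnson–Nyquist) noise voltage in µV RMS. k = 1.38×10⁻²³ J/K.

V_n = √(4kTRB)
4kTRB = 4 × 1.38×10⁻²³ × 270 × 5.00×10¹ × 1.70×10⁷ = 1.27×10⁻¹¹ V²
V_n = √(1.27×10⁻¹¹) = 3.56×10⁻⁶ V = 3.56 µV

3.56 µV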